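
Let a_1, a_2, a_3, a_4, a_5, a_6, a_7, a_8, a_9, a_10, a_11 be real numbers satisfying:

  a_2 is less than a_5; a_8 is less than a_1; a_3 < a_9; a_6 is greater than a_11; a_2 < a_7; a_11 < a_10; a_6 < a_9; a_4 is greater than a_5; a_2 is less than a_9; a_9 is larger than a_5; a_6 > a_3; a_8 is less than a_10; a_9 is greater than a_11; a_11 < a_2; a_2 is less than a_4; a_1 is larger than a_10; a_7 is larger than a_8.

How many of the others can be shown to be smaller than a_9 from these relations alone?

From a_9 the given relations immediately reach a_3, a_11, a_2, a_6, a_5.
No other element is forced below a_9 by the given relations, so the count is 5.

5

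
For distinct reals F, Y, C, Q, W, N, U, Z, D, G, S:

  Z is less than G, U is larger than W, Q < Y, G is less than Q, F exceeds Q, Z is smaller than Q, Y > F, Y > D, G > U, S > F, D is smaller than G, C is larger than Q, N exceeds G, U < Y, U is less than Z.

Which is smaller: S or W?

W < U and U < Z give W < Z.
Then Z < G extends the chain to G.
Then G < Q extends the chain to Q.
Then Q < F extends the chain to F.
With F < S: W < U < Z < G < Q < F < S.
So W < S; W is the smaller of the two.

W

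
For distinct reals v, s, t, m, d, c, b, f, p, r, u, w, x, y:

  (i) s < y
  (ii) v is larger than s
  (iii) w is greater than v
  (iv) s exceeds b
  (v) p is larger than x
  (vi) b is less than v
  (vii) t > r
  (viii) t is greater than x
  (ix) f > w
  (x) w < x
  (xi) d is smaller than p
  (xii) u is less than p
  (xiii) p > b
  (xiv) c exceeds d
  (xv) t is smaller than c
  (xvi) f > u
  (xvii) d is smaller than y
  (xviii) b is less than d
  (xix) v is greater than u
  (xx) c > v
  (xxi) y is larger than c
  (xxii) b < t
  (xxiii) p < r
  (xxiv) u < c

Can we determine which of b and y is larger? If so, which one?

b < s and s < v give b < v.
Then v < w extends the chain to w.
With w < x: b < s < v < w < x.
Then x < p extends the chain to p.
With p < r: b < s < v < w < x < p < r.
Then r < t extends the chain to t.
Then t < c extends the chain to c.
Then c < y extends the chain to y.
So y is larger.

y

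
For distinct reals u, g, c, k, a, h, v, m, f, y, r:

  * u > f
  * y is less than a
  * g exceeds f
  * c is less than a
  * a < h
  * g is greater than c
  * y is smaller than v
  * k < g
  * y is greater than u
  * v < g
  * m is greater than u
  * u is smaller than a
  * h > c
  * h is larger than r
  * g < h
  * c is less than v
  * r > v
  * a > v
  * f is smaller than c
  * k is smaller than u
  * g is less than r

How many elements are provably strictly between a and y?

1

Chaining upward from y reaches: v, g, r, h.
Chaining downward from a reaches: k, f, u, c, v.
Strictly between y and a are those in both lists: v — 1 element.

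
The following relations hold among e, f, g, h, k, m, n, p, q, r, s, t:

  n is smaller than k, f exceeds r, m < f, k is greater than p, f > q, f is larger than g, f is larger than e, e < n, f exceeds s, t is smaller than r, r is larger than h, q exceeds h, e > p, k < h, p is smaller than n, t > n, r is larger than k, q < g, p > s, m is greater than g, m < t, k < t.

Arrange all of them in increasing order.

The consecutive links are each given: s < p; p < e; e < n; n < k; k < h; h < q; q < g; g < m; m < t; t < r; r < f.

s < p < e < n < k < h < q < g < m < t < r < f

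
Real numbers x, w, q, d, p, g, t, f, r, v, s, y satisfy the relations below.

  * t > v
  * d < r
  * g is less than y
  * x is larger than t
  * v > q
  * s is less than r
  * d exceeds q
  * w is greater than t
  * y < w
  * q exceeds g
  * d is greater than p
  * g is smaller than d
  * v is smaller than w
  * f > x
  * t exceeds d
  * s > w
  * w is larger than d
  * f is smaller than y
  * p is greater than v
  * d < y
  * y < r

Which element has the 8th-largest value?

d

The consecutive relations fix a unique order: g < q < v < p < d < t < x < f < y < w < s < r.
Counting 8 from the largest end gives d.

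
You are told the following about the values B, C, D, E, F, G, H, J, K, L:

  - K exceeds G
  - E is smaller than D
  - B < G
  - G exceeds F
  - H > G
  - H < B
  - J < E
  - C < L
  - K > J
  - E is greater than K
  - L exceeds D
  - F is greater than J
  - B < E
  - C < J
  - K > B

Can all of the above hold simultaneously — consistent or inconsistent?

Chaining the given relations yields G < H < B, so G < B. But one relation states B < G. These cannot both hold.

inconsistent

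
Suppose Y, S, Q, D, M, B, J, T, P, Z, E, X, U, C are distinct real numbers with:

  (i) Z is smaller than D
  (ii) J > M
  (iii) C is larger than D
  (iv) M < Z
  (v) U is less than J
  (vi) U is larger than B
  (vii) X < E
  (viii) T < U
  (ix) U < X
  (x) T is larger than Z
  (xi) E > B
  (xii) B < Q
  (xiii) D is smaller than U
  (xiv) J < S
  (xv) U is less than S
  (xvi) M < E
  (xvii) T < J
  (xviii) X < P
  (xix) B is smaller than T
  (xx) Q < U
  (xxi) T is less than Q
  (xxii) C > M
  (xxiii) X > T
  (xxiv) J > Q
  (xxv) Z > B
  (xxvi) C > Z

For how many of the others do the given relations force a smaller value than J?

The elements the relations force below J are B, M, Z, T, D, Q, U — no chain reaches any other.
That is 7.

7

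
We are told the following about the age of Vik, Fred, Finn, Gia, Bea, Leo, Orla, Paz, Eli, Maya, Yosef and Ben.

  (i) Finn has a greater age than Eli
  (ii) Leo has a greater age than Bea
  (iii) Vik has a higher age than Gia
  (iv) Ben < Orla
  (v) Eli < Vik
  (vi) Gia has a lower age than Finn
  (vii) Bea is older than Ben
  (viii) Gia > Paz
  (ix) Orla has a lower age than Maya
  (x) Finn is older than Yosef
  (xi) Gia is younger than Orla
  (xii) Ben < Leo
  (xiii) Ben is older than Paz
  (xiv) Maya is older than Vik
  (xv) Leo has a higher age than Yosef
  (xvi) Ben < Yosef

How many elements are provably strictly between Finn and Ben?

The relations place Ben below Finn. An element lies strictly between them when it is forced above Ben and also forced below Finn.
Above Ben: {Yosef, Bea, Leo, Orla, Maya}. Below Finn: {Paz, Yosef, Gia, Eli}.
Intersection: {Yosef} — 1.

1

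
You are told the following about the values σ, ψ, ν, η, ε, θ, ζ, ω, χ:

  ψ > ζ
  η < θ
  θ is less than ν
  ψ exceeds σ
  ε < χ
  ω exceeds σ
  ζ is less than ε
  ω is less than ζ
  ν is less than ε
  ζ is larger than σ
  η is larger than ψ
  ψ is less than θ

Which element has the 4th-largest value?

θ

Piecing the relations together gives one ordering: σ < ω < ζ < ψ < η < θ < ν < ε < χ.
Counting 4 from the largest end gives θ.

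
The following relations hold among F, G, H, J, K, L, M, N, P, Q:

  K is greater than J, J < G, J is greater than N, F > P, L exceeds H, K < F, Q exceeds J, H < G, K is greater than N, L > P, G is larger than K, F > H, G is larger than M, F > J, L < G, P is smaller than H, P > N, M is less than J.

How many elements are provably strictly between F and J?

1

The relations place J below F. An element lies strictly between them when it is forced above J and also forced below F.
Above J: {Q, K, G}. Below F: {N, M, P, K, H}.
Intersection: {K} — 1.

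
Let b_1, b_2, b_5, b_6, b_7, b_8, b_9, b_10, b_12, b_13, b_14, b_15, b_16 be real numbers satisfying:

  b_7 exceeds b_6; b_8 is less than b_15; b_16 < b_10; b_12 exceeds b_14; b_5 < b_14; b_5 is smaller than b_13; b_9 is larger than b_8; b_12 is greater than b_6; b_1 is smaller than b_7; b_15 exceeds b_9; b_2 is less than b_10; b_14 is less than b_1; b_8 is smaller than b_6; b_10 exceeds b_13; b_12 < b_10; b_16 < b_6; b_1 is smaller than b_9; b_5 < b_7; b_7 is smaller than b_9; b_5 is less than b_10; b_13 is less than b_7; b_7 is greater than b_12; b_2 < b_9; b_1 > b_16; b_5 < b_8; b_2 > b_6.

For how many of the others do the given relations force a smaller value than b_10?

The elements the relations force below b_10 are b_16, b_5, b_13, b_14, b_8, b_6, b_12, b_2 — no chain reaches any other.
That is 8.

8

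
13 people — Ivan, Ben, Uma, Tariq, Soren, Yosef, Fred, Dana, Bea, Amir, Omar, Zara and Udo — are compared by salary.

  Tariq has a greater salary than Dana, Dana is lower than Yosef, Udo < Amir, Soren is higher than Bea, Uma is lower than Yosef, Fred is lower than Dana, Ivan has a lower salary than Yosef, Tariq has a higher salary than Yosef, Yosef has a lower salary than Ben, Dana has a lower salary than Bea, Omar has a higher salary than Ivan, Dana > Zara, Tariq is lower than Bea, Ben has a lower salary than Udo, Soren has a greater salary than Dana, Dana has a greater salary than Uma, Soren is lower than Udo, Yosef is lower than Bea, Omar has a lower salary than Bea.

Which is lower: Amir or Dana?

Dana

Following the relations from Dana: Dana < Yosef < Tariq < Bea < Soren < Udo < Amir.
So Dana < Amir; Dana is the lower of the two.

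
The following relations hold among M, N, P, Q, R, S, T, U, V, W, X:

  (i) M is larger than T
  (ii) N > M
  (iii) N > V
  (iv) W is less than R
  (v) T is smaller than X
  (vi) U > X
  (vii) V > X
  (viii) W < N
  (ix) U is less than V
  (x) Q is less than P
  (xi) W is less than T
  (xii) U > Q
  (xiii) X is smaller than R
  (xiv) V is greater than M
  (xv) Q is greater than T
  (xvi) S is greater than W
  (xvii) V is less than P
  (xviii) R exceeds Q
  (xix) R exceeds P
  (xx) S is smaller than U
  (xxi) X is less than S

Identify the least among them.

W

Chaining upward from W: directly above it, T, S, N, R; then M, Q, X, U; then V, P.
That covers every other element, and nothing is given below W, so W is the least.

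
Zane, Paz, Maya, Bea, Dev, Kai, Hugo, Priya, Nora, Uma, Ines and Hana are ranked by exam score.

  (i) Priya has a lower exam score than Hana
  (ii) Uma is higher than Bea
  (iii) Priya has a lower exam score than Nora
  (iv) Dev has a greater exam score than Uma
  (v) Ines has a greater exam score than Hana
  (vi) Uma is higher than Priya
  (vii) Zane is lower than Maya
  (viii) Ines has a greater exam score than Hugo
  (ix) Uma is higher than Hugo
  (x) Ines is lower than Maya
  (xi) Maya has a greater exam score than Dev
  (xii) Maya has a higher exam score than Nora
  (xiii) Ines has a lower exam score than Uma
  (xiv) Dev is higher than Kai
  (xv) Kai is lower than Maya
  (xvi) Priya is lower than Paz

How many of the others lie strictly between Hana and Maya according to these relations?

The relations place Hana below Maya. An element lies strictly between them when it is forced above Hana and also forced below Maya.
Above Hana: {Ines, Uma, Dev}. Below Maya: {Priya, Nora, Zane, Bea, Kai, Hugo, Ines, Uma, Dev}.
Intersection: {Ines, Uma, Dev} — 3.

3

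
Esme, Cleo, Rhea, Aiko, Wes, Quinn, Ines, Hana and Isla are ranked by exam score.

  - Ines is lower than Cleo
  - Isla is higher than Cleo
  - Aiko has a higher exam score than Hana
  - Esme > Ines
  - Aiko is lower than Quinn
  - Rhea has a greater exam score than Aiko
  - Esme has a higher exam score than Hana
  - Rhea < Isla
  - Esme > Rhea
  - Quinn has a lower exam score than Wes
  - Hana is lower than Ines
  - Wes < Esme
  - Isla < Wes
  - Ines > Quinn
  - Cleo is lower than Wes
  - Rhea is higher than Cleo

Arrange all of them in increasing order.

Hana < Aiko < Quinn < Ines < Cleo < Rhea < Isla < Wes < Esme

Nothing is placed below Hana, so it is least; from there Hana < Aiko; Aiko < Quinn; Quinn < Ines; Ines < Cleo; Cleo < Rhea; Rhea < Isla; Isla < Wes; Wes < Esme, each given directly.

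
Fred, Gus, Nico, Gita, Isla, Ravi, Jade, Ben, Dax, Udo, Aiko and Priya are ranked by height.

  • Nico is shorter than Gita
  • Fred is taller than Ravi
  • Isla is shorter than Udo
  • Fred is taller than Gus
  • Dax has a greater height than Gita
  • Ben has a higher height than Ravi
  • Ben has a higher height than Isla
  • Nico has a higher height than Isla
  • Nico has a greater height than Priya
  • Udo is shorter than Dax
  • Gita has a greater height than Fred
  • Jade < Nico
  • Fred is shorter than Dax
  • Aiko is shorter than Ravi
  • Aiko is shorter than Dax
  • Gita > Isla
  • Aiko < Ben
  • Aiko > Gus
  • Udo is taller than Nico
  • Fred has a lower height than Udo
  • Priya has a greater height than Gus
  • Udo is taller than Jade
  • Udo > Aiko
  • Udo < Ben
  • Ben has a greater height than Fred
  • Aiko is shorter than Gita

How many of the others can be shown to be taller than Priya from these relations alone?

From Priya the given relations immediately reach Nico.
From those, Gita, Udo — 3 in total.
From those, Ben, Dax — 5 in total.
Nothing else is reachable above Priya; 5 in all.

5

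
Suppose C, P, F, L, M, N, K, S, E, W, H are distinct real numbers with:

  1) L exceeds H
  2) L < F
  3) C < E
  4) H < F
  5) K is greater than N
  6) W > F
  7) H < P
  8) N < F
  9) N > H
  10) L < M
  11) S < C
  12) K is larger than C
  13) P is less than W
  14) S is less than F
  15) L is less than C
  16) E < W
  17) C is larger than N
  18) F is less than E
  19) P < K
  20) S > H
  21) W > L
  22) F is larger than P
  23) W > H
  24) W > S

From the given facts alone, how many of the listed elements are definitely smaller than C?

From C the given relations immediately reach S, N, L.
From those, H — 4 in total.
No other element is forced below C by the given relations, so the count is 4.

4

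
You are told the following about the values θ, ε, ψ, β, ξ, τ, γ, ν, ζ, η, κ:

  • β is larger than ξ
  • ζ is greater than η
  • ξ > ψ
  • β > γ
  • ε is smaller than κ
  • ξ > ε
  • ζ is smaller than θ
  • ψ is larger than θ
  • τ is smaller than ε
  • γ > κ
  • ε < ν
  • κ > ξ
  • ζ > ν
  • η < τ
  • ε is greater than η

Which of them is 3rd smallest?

Chaining the given pairs: η < τ < ε < ν < ζ < θ < ψ < ξ < κ < γ < β.
The 3rd smallest is ε.

ε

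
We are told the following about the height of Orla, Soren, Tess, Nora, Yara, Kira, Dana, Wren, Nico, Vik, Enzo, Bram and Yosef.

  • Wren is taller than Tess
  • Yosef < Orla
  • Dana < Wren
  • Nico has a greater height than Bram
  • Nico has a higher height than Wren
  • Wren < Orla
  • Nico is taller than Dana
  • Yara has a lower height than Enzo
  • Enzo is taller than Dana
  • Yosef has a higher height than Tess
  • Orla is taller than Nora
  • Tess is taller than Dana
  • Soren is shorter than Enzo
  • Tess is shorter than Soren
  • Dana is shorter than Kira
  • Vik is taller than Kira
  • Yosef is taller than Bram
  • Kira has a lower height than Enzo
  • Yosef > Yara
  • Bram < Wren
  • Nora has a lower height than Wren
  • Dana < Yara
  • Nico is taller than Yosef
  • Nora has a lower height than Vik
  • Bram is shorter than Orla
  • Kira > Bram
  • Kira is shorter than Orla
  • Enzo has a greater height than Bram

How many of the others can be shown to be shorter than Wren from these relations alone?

4

The elements the relations force below Wren are Dana, Bram, Nora, Tess — no chain reaches any other.
That is 4.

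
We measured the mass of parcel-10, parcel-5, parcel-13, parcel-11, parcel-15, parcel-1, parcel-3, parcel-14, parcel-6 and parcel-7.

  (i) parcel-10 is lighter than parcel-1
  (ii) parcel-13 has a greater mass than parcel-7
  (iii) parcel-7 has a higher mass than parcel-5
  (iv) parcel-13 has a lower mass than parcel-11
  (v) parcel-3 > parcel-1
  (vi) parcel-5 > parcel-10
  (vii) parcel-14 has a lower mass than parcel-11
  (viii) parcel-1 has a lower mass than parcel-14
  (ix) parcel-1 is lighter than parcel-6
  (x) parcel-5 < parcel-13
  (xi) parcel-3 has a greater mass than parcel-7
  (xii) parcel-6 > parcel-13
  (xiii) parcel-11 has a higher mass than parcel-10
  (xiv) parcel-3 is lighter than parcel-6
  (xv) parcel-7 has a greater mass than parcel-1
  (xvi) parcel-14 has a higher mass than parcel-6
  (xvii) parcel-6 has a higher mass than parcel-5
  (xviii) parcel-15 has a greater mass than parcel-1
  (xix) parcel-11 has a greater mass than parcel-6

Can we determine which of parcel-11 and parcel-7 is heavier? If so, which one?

parcel-11

parcel-7 < parcel-13 and parcel-13 < parcel-6 give parcel-7 < parcel-6.
Then parcel-6 < parcel-14 extends the chain to parcel-14.
Then parcel-14 < parcel-11 extends the chain to parcel-11.
So parcel-11 is heavier.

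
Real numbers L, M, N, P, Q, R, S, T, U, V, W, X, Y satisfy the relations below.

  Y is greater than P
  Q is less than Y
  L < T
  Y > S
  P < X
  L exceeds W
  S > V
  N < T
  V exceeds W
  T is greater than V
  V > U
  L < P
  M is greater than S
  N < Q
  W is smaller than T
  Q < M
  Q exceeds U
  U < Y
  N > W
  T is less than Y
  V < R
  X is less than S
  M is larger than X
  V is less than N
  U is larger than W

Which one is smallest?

W

L is not least since W < L; U is not least since W < U; V is not least since W < V; N is not least since V < N; T is not least since W < T; Q is not least since N < Q; R is not least since V < R; P is not least since L < P; X is not least since P < X; S is not least since V < S; Y is not least since U < Y; M is not least since Q < M.
Only W has nothing below it, so W is the smallest.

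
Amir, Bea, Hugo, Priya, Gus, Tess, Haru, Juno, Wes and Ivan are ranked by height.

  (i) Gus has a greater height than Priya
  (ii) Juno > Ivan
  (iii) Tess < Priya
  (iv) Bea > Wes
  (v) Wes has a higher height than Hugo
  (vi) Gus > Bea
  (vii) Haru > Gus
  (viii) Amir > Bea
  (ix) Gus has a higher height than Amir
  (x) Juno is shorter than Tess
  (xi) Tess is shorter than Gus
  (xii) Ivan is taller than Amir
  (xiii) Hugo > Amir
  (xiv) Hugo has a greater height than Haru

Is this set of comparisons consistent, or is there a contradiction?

Chaining the given relations yields Bea < Amir < Ivan < Juno < Tess < Priya < Gus < Haru < Hugo < Wes, so Bea < Wes. But one relation states Wes < Bea. These cannot both hold.

inconsistent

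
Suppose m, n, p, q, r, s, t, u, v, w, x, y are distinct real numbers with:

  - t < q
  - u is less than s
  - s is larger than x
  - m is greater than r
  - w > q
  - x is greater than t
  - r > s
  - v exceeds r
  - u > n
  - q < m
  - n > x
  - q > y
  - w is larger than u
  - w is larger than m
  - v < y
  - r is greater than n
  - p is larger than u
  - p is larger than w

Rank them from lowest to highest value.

t < x < n < u < s < r < v < y < q < m < w < p

Nothing is placed below t, so it is least; from there t < x; x < n; n < u; u < s; s < r; r < v; v < y; y < q; q < m; m < w; w < p, each given directly.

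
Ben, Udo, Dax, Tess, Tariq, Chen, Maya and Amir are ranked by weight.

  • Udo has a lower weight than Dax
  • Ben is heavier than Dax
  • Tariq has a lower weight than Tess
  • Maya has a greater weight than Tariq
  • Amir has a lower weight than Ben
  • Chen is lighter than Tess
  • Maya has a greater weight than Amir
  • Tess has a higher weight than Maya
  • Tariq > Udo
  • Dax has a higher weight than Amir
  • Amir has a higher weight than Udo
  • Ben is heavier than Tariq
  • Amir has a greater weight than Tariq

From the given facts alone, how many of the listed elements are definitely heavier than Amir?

4

The elements the relations force above Amir are Dax, Ben, Maya, Tess — no chain reaches any other.
That is 4.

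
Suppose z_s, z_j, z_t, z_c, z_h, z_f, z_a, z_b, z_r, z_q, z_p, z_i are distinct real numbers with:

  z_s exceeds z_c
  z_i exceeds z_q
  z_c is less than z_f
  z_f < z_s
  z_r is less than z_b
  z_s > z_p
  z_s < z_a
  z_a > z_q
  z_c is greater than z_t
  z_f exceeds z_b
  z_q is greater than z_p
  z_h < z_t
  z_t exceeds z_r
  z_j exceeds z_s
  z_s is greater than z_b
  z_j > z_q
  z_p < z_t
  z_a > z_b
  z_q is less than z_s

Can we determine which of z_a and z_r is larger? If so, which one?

z_a

z_r < z_b and z_b < z_f give z_r < z_f.
With z_f < z_s: z_r < z_b < z_f < z_s.
With z_s < z_a: z_r < z_b < z_f < z_s < z_a.
So z_a is larger.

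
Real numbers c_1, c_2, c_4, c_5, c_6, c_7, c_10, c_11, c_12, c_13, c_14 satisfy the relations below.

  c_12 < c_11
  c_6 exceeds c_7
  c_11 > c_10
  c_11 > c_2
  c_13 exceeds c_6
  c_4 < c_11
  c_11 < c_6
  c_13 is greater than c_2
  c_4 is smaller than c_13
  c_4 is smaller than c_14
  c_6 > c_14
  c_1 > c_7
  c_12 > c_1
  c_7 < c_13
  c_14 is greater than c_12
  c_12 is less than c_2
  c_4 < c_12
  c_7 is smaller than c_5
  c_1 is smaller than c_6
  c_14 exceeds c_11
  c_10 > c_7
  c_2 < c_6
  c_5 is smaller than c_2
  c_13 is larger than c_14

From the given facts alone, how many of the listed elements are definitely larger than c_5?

5

From c_5 the given relations immediately reach c_2.
From those, c_11, c_6, c_13 — 4 in total.
From those, c_14 — 5 in total.
Nothing else is reachable above c_5; 5 in all.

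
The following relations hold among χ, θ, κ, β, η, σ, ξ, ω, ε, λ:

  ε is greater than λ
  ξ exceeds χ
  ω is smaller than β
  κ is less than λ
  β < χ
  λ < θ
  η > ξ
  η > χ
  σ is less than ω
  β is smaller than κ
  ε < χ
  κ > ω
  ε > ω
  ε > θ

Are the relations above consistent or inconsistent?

Every relation is compatible with σ < ω < β < κ < λ < θ < ε < χ < ξ < η; the set is consistent.

consistent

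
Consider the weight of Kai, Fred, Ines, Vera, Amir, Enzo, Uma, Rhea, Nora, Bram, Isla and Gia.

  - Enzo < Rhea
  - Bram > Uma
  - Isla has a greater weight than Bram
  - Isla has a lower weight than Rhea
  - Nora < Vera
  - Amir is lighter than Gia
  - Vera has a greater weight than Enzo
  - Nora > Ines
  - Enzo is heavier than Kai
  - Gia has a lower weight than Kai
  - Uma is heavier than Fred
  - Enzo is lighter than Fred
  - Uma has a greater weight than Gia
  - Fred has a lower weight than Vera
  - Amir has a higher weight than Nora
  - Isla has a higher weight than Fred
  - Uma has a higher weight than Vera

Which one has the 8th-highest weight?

Chaining the given pairs: Ines < Nora < Amir < Gia < Kai < Enzo < Fred < Vera < Uma < Bram < Isla < Rhea.
The 8th largest is Kai.

Kai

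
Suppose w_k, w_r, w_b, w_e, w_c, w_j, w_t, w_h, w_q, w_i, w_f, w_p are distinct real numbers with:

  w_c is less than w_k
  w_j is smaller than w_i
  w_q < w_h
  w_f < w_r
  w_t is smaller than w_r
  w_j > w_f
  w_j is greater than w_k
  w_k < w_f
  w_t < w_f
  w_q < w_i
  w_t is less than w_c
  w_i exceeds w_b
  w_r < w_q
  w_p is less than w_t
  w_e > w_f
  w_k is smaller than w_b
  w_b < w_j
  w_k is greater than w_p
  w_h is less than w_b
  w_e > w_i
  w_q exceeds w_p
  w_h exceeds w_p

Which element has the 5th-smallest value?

Piecing the relations together gives one ordering: w_p < w_t < w_c < w_k < w_f < w_r < w_q < w_h < w_b < w_j < w_i < w_e.
Counting 5 from the smallest end gives w_f.

w_f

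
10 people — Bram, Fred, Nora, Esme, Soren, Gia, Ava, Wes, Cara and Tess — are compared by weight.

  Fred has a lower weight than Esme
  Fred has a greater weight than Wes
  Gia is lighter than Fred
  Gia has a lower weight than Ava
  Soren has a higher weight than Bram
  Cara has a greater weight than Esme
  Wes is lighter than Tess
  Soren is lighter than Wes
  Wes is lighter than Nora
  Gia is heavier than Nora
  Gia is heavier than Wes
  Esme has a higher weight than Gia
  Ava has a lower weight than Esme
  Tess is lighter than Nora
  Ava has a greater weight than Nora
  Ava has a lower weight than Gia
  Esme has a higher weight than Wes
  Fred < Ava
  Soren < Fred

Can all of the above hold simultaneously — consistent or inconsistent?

inconsistent

Chaining the given relations yields Gia < Fred < Ava, so Gia < Ava. But one relation states Ava < Gia. These cannot both hold.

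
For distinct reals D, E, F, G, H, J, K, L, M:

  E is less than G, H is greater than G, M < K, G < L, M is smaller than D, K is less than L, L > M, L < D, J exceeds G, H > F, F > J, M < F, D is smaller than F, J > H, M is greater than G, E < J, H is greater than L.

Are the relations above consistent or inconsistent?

Chaining the given relations yields F < H < J, so F < J. But one relation states J < F. These cannot both hold.

inconsistent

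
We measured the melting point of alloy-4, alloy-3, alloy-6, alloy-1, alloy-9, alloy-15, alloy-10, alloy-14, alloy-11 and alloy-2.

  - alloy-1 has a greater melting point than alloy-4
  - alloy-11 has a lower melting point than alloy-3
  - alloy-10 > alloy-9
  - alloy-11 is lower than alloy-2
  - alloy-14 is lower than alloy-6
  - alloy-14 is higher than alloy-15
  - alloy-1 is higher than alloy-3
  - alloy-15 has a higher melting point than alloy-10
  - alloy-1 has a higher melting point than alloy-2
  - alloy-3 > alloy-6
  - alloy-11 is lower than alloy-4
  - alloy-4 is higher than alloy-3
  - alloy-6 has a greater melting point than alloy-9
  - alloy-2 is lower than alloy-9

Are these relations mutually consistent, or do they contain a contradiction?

Every relation is compatible with alloy-11 < alloy-2 < alloy-9 < alloy-10 < alloy-15 < alloy-14 < alloy-6 < alloy-3 < alloy-4 < alloy-1; the set is consistent.

consistent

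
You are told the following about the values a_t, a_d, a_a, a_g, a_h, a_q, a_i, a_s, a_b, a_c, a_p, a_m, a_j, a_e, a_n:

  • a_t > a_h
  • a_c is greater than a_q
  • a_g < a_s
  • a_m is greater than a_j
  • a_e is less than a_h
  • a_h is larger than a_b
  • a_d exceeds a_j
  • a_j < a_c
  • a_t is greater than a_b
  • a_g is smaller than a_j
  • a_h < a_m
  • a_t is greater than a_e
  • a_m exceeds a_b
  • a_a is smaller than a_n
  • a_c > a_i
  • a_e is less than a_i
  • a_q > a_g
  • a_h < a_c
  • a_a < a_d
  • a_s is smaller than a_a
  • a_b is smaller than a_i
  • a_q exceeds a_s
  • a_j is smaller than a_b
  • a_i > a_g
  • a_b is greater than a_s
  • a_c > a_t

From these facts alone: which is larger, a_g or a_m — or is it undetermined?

a_m

a_g < a_j and a_j < a_b give a_g < a_b.
Then a_b < a_h extends the chain to a_h.
With a_h < a_m: a_g < a_j < a_b < a_h < a_m.
So a_m is larger.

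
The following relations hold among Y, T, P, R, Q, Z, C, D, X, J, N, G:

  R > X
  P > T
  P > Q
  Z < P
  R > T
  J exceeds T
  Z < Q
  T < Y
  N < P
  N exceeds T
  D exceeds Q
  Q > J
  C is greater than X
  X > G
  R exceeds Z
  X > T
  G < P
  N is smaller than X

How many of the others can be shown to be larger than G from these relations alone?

4

The elements the relations force above G are X, C, R, P — no chain reaches any other.
That is 4.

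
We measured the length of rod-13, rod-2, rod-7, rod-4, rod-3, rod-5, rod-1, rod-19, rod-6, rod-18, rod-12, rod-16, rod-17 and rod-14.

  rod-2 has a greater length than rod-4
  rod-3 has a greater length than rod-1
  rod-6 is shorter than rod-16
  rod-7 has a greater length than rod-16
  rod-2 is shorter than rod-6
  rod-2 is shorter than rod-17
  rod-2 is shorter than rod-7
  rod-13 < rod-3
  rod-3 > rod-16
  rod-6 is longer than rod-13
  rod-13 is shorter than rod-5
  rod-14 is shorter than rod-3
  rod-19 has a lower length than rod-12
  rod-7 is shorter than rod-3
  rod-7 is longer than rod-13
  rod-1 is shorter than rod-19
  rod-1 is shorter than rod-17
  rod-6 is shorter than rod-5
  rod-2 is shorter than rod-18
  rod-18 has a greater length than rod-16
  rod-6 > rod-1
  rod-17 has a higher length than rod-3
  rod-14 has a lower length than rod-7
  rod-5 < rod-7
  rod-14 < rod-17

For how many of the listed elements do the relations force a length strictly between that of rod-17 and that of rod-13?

The relations place rod-13 below rod-17. An element lies strictly between them when it is forced above rod-13 and also forced below rod-17.
Above rod-13: {rod-6, rod-16, rod-5, rod-7, rod-3, rod-18}. Below rod-17: {rod-4, rod-14, rod-1, rod-2, rod-6, rod-16, rod-5, rod-7, rod-3}.
Intersection: {rod-6, rod-16, rod-5, rod-7, rod-3} — 5.

5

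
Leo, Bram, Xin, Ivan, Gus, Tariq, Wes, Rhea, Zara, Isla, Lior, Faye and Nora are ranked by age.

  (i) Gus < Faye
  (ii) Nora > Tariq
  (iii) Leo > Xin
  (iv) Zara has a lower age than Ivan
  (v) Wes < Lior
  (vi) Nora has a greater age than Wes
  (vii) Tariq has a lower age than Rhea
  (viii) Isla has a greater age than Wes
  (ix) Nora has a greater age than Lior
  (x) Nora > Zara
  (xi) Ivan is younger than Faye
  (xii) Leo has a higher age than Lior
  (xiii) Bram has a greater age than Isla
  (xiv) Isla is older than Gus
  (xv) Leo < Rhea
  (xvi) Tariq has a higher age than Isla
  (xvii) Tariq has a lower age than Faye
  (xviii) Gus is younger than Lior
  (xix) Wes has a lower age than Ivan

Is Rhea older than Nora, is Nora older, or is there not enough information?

undetermined

Following every chain through Rhea: below Rhea we get Gus, Wes, Xin, Lior, Isla, Leo, Tariq.
Nora is not reached, and no chain runs the other way from Nora to Rhea.
So the given relations leave the order of Rhea and Nora undetermined.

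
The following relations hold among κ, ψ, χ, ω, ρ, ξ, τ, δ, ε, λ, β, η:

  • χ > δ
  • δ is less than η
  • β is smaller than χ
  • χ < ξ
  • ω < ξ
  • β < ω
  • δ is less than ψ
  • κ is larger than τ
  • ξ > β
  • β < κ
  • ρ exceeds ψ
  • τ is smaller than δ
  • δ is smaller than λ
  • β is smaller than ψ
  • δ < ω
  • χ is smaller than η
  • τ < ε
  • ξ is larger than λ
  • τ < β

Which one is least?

τ

δ is not least since τ < δ; β is not least since τ < β; ω is not least since δ < ω; ψ is not least since β < ψ; κ is not least since τ < κ; λ is not least since δ < λ; ρ is not least since ψ < ρ; χ is not least since β < χ; ε is not least since τ < ε; ξ is not least since ω < ξ; η is not least since χ < η.
Only τ has nothing below it, so τ is the least.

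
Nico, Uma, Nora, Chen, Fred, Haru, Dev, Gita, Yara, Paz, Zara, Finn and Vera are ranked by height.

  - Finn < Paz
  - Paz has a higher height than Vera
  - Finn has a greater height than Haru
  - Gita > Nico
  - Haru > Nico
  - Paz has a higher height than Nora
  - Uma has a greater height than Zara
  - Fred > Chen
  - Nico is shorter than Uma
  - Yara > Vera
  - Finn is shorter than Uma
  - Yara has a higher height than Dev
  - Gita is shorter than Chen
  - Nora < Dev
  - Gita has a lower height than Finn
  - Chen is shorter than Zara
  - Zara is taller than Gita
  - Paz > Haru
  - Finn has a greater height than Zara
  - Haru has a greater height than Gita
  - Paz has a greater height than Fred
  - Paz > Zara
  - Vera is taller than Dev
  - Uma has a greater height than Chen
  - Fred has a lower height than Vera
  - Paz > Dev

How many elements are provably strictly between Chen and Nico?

The relations place Nico below Chen. An element lies strictly between them when it is forced above Nico and also forced below Chen.
Above Nico: {Gita, Haru, Zara, Fred, Vera, Finn, Yara, Paz, Uma}. Below Chen: {Gita}.
Intersection: {Gita} — 1.

1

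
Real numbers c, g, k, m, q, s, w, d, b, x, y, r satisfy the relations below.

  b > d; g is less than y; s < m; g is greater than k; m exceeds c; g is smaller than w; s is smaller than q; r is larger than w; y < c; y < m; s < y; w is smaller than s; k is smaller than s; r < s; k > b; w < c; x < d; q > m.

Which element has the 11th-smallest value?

m

Piecing the relations together gives one ordering: x < d < b < k < g < w < r < s < y < c < m < q.
Counting 11 from the smallest end gives m.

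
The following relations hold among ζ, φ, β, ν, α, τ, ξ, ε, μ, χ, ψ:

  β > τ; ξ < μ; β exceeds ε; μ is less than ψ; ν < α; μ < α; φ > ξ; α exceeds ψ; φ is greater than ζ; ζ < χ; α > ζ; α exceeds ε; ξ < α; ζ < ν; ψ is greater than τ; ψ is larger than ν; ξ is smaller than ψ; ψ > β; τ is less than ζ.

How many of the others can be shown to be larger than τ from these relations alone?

7

From τ the given relations immediately reach ζ, β, ψ.
From those, χ, ν, α, φ — 7 in total.
Nothing else is reachable above τ; 7 in all.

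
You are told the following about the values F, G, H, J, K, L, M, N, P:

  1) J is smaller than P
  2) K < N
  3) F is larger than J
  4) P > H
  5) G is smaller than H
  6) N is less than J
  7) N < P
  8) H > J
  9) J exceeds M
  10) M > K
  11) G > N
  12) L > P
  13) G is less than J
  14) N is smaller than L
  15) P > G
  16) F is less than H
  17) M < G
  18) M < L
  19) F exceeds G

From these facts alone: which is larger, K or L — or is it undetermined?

L

K < N and N < G give K < G.
With G < J: K < N < G < J.
Then J < F extends the chain to F.
With F < H: K < N < G < J < F < H.
With H < P: K < N < G < J < F < H < P.
With P < L: K < N < G < J < F < H < P < L.
So L is larger.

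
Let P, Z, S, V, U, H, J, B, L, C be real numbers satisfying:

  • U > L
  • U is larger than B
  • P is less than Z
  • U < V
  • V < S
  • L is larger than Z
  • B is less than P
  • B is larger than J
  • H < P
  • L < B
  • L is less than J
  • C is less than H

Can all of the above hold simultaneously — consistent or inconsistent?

Chaining the given relations yields P < Z < L < J < B, so P < B. But one relation states B < P. These cannot both hold.

inconsistent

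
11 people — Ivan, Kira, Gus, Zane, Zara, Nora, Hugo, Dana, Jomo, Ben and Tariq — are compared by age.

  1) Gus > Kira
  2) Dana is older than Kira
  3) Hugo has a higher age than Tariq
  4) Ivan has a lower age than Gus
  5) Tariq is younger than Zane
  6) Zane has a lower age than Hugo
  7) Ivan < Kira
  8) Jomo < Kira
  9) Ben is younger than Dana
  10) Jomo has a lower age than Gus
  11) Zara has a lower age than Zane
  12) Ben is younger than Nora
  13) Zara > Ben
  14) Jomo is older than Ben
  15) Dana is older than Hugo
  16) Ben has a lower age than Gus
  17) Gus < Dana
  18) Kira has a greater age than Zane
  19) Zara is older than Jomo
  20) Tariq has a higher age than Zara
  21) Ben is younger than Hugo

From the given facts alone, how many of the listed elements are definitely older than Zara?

From Zara the given relations immediately reach Tariq, Zane.
From those, Kira, Hugo — 4 in total.
From those, Gus, Dana — 6 in total.
No other element is forced above Zara by the given relations, so the count is 6.

6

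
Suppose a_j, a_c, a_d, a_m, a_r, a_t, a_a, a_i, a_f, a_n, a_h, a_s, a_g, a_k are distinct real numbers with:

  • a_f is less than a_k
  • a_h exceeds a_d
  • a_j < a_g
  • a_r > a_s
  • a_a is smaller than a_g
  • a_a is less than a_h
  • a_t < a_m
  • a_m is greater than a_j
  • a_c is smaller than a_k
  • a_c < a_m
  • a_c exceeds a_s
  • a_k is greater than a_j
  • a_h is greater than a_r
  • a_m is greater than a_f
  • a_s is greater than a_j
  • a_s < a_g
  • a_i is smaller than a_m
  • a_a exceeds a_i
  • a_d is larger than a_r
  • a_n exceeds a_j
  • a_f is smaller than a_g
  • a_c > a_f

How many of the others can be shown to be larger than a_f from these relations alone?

4

From a_f the given relations immediately reach a_g, a_c, a_k, a_m.
No other element is forced above a_f by the given relations, so the count is 4.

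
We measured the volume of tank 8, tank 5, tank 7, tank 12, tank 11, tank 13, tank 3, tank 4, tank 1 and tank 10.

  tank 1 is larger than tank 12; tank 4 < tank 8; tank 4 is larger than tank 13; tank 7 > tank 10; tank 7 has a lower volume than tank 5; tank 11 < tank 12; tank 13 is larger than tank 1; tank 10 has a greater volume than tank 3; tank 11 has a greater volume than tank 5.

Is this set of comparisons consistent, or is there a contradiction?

Every relation is compatible with tank 3 < tank 10 < tank 7 < tank 5 < tank 11 < tank 12 < tank 1 < tank 13 < tank 4 < tank 8; the set is consistent.

consistent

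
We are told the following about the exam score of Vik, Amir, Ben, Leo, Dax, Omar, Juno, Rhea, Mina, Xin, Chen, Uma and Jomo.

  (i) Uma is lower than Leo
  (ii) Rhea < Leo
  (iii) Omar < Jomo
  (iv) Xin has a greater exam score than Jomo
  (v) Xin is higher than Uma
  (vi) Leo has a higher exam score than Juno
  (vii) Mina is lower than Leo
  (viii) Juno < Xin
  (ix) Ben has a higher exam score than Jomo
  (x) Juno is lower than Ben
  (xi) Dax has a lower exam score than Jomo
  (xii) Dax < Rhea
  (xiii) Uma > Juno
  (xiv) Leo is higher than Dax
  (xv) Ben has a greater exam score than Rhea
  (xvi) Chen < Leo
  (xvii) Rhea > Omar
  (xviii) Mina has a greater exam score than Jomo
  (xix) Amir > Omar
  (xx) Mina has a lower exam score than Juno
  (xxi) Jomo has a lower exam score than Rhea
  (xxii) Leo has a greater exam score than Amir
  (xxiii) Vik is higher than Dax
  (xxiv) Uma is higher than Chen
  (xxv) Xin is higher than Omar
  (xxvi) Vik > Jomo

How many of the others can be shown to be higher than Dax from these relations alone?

9

The elements the relations force above Dax are Jomo, Mina, Juno, Rhea, Uma, Leo, Xin, Ben, Vik — no chain reaches any other.
That is 9.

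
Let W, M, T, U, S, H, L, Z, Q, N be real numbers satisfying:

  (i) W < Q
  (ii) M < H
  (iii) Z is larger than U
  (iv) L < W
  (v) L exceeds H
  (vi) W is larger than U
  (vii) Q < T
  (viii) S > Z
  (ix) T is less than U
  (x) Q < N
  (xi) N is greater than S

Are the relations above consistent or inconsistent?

We have U < W stated directly, yet also W < Q < T < U by chaining the others — so W < U. Contradiction.

inconsistent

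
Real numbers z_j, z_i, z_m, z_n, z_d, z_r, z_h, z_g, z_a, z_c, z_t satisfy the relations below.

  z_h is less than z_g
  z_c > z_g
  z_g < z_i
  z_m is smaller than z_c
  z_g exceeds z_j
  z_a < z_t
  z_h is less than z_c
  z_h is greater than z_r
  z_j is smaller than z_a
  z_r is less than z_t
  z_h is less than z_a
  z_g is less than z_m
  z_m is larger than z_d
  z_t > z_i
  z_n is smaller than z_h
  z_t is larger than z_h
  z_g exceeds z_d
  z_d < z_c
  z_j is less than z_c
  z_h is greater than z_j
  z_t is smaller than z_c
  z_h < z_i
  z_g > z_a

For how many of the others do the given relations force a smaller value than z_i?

The elements the relations force below z_i are z_n, z_j, z_d, z_r, z_h, z_a, z_g — no chain reaches any other.
That is 7.

7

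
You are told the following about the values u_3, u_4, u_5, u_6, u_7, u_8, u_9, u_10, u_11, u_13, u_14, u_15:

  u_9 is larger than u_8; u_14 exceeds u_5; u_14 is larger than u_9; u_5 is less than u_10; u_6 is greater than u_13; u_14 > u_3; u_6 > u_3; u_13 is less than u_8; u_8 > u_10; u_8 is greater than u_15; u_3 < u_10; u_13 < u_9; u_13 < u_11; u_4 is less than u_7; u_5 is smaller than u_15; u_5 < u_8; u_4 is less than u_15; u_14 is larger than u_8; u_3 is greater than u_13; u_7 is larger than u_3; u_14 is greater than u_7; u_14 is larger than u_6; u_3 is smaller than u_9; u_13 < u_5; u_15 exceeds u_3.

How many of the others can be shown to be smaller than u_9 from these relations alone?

From u_9 the given relations immediately reach u_13, u_3, u_8.
From those, u_5, u_15, u_10 — 6 in total.
From those, u_4 — 7 in total.
Nothing else is reachable below u_9; 7 in all.

7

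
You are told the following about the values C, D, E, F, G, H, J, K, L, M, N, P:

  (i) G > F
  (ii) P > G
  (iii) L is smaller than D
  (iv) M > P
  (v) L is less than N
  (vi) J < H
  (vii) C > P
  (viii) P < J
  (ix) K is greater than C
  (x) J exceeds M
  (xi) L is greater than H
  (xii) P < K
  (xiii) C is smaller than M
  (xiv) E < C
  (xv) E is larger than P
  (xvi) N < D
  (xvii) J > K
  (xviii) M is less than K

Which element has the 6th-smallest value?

Chaining the given pairs: F < G < P < E < C < M < K < J < H < L < N < D.
Counting 6 from the smallest end gives M.

M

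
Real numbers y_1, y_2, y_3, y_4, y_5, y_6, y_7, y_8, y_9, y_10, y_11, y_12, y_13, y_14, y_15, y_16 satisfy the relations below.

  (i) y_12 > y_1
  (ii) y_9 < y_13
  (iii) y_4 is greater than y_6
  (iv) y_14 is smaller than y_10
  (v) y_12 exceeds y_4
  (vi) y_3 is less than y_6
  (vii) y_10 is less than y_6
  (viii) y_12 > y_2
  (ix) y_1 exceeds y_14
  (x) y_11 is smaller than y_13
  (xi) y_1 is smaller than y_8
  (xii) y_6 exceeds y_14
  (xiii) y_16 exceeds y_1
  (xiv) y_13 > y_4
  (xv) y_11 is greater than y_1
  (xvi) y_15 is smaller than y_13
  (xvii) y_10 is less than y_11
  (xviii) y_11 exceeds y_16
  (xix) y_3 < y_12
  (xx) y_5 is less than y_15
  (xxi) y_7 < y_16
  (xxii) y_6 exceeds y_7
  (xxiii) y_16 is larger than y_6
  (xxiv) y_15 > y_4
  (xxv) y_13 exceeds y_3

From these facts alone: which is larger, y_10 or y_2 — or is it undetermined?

Following every chain through y_2: above y_2 we get y_12.
y_10 is not reached, and no chain runs the other way from y_10 to y_2.
So the given relations leave the order of y_2 and y_10 undetermined.

undetermined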